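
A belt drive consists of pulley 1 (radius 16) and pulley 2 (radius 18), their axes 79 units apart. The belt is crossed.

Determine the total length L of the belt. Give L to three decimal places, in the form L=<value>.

crossed belt: β = asin((r1+r2)/C) = asin(34/79) = 25.4917°
wrap1 = wrap2 = π + 2β = 230.9833°
tangent length = C·cosβ = 71.3092
L = (r1+r2)·wrap + 2·C·cosβ = 34·4.0314 + 2·71.3092 = 279.6866

L=279.687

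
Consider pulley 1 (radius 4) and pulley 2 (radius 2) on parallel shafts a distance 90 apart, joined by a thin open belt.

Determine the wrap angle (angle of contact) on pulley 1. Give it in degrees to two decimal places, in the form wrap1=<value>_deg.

wrap1=182.55_deg

open belt: β = asin((r2−r1)/C) = asin(-2/90) = -1.2733°
wrap1 = π − 2β = 182.5467°
wrap2 = π + 2β = 177.4533°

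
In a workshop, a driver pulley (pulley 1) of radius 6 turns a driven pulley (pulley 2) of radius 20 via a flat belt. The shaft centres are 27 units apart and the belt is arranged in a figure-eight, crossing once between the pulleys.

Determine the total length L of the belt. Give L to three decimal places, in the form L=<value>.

L=163.726

crossed belt: β = asin((r1+r2)/C) = asin(26/27) = 74.3575°
wrap1 = wrap2 = π + 2β = 328.7151°
tangent length = C·cosβ = 7.2801
L = (r1+r2)·wrap + 2·C·cosβ = 26·5.7372 + 2·7.2801 = 163.7264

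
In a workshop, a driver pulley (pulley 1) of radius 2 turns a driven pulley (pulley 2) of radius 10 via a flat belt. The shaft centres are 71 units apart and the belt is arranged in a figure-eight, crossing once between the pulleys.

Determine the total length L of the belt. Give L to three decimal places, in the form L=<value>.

crossed belt: β = asin((r1+r2)/C) = asin(12/71) = 9.7305°
wrap1 = wrap2 = π + 2β = 199.4610°
tangent length = C·cosβ = 69.9786
L = (r1+r2)·wrap + 2·C·cosβ = 12·3.4813 + 2·69.9786 = 181.7322

L=181.732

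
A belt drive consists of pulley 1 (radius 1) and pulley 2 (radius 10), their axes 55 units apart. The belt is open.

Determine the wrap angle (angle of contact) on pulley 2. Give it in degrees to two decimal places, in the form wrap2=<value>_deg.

open belt: β = asin((r2−r1)/C) = asin(9/55) = 9.4180°
wrap1 = π − 2β = 161.1639°
wrap2 = π + 2β = 198.8361°

wrap2=198.84_deg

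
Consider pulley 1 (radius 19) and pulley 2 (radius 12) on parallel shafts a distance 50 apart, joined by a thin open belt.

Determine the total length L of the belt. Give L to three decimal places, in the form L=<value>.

open belt: β = asin((r2−r1)/C) = asin(-7/50) = -8.0478°
wrap1 = π − 2β = 196.0957°
wrap2 = π + 2β = 163.9043°
tangent length = C·cosβ = 49.5076
L = r1·wrap1 + r2·wrap2 + 2·C·cosβ = 19·3.4225 + 12·2.8607 + 2·49.5076 = 198.3710

L=198.371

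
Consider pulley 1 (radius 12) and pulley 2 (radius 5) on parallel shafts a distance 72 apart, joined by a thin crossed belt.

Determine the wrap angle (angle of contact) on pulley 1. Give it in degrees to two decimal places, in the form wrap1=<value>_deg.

crossed belt: β = asin((r1+r2)/C) = asin(17/72) = 13.6571°
wrap1 = wrap2 = π + 2β = 207.3143°

wrap1=207.31_deg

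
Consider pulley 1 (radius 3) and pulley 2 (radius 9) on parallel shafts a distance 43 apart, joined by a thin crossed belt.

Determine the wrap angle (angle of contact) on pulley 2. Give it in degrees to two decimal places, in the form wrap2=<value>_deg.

wrap2=212.41_deg

crossed belt: β = asin((r1+r2)/C) = asin(12/43) = 16.2047°
wrap1 = wrap2 = π + 2β = 212.4094°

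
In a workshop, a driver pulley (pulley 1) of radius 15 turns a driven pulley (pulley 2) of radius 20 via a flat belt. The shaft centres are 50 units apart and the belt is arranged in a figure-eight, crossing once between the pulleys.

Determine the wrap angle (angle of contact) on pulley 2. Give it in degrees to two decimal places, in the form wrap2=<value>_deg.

wrap2=268.85_deg

crossed belt: β = asin((r1+r2)/C) = asin(35/50) = 44.4270°
wrap1 = wrap2 = π + 2β = 268.8540°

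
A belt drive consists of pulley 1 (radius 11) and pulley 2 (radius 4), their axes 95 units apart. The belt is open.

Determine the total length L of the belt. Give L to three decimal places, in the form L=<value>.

L=237.640

open belt: β = asin((r2−r1)/C) = asin(-7/95) = -4.2256°
wrap1 = π − 2β = 188.4512°
wrap2 = π + 2β = 171.5488°
tangent length = C·cosβ = 94.7418
L = r1·wrap1 + r2·wrap2 + 2·C·cosβ = 11·3.2891 + 4·2.9941 + 2·94.7418 = 237.6399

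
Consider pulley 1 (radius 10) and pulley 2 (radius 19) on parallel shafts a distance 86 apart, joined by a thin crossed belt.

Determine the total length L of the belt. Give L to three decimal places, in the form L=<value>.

L=272.981

crossed belt: β = asin((r1+r2)/C) = asin(29/86) = 19.7069°
wrap1 = wrap2 = π + 2β = 219.4139°
tangent length = C·cosβ = 80.9630
L = (r1+r2)·wrap + 2·C·cosβ = 29·3.8295 + 2·80.9630 = 272.9813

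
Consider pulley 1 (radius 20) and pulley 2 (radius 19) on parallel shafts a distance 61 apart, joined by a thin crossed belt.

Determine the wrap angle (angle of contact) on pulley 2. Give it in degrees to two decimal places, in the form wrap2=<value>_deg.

crossed belt: β = asin((r1+r2)/C) = asin(39/61) = 39.7429°
wrap1 = wrap2 = π + 2β = 259.4859°

wrap2=259.49_deg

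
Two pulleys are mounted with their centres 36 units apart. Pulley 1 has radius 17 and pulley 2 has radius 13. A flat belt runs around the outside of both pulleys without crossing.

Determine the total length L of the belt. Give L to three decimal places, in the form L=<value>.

open belt: β = asin((r2−r1)/C) = asin(-4/36) = -6.3794°
wrap1 = π − 2β = 192.7587°
wrap2 = π + 2β = 167.2413°
tangent length = C·cosβ = 35.7771
L = r1·wrap1 + r2·wrap2 + 2·C·cosβ = 17·3.3643 + 13·2.9189 + 2·35.7771 = 166.6927

L=166.693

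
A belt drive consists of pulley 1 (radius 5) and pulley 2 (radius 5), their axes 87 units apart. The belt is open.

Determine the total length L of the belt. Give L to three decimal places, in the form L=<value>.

L=205.416

open belt: β = asin((r2−r1)/C) = asin(0/87) = 0.0000°
wrap1 = π − 2β = 180.0000°
wrap2 = π + 2β = 180.0000°
tangent length = C·cosβ = 87.0000
L = r1·wrap1 + r2·wrap2 + 2·C·cosβ = 5·3.1416 + 5·3.1416 + 2·87.0000 = 205.4159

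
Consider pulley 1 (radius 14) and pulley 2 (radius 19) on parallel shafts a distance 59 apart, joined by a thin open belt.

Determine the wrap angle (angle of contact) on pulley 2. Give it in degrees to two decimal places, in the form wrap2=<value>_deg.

wrap2=189.72_deg

open belt: β = asin((r2−r1)/C) = asin(5/59) = 4.8614°
wrap1 = π − 2β = 170.2772°
wrap2 = π + 2β = 189.7228°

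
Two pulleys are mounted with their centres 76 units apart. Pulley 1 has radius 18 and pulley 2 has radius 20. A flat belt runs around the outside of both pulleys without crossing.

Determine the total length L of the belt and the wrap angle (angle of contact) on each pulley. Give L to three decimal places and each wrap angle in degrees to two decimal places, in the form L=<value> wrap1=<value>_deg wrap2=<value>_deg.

open belt: β = asin((r2−r1)/C) = asin(2/76) = 1.5080°
wrap1 = π − 2β = 176.9841°
wrap2 = π + 2β = 183.0159°
tangent length = C·cosβ = 75.9737
L = r1·wrap1 + r2·wrap2 + 2·C·cosβ = 18·3.0890 + 20·3.1942 + 2·75.9737 = 271.4332

L=271.433 wrap1=176.98_deg wrap2=183.02_deg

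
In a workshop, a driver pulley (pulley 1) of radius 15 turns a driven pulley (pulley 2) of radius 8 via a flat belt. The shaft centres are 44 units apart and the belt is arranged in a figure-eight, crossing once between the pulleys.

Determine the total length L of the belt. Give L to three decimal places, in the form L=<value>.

L=172.579

crossed belt: β = asin((r1+r2)/C) = asin(23/44) = 31.5154°
wrap1 = wrap2 = π + 2β = 243.0307°
tangent length = C·cosβ = 37.5100
L = (r1+r2)·wrap + 2·C·cosβ = 23·4.2417 + 2·37.5100 = 172.5788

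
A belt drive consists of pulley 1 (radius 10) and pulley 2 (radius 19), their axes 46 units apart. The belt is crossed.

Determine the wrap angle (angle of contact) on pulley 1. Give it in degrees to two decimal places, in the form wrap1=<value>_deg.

crossed belt: β = asin((r1+r2)/C) = asin(29/46) = 39.0822°
wrap1 = wrap2 = π + 2β = 258.1644°

wrap1=258.16_deg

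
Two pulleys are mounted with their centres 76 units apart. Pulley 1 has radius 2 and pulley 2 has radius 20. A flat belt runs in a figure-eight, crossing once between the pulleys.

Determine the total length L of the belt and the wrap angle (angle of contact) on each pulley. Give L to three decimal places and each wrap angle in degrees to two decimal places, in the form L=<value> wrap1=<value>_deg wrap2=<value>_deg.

L=227.529 wrap1=213.65_deg wrap2=213.65_deg

crossed belt: β = asin((r1+r2)/C) = asin(22/76) = 16.8264°
wrap1 = wrap2 = π + 2β = 213.6529°
tangent length = C·cosβ = 72.7461
L = (r1+r2)·wrap + 2·C·cosβ = 22·3.7289 + 2·72.7461 = 227.5291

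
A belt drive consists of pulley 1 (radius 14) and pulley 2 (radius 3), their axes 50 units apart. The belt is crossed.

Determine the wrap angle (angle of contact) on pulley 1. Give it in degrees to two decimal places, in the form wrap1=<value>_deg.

crossed belt: β = asin((r1+r2)/C) = asin(17/50) = 19.8769°
wrap1 = wrap2 = π + 2β = 219.7537°

wrap1=219.75_deg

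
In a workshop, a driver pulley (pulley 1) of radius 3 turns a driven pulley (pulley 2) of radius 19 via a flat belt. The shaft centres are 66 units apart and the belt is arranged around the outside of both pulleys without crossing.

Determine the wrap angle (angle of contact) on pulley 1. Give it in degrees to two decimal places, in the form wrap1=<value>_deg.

wrap1=151.94_deg

open belt: β = asin((r2−r1)/C) = asin(16/66) = 14.0297°
wrap1 = π − 2β = 151.9407°
wrap2 = π + 2β = 208.0593°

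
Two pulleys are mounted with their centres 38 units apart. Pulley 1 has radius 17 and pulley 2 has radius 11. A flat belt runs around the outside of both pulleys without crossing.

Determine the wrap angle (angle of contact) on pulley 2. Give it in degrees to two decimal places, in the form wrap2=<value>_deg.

wrap2=161.83_deg

open belt: β = asin((r2−r1)/C) = asin(-6/38) = -9.0847°
wrap1 = π − 2β = 198.1694°
wrap2 = π + 2β = 161.8306°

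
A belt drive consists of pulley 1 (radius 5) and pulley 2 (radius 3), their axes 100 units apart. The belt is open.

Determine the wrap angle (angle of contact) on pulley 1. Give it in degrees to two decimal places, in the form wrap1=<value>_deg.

open belt: β = asin((r2−r1)/C) = asin(-2/100) = -1.1460°
wrap1 = π − 2β = 182.2920°
wrap2 = π + 2β = 177.7080°

wrap1=182.29_deg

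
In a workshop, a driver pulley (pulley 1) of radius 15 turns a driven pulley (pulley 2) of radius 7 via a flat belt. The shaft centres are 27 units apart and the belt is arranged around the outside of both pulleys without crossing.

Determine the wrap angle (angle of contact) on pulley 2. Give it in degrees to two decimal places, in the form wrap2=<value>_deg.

open belt: β = asin((r2−r1)/C) = asin(-8/27) = -17.2353°
wrap1 = π − 2β = 214.4706°
wrap2 = π + 2β = 145.5294°

wrap2=145.53_deg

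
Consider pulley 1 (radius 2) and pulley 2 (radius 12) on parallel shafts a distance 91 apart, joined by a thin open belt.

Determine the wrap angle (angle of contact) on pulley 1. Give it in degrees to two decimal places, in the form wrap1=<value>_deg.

open belt: β = asin((r2−r1)/C) = asin(10/91) = 6.3090°
wrap1 = π − 2β = 167.3820°
wrap2 = π + 2β = 192.6180°

wrap1=167.38_deg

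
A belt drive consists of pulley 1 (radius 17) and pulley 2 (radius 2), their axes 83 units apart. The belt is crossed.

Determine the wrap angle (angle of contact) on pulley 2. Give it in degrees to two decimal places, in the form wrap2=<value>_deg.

wrap2=206.47_deg

crossed belt: β = asin((r1+r2)/C) = asin(19/83) = 13.2332°
wrap1 = wrap2 = π + 2β = 206.4665°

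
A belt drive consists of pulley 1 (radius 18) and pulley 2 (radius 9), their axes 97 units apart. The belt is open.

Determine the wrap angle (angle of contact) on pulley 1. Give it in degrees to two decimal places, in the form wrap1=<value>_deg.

wrap1=190.65_deg

open belt: β = asin((r2−r1)/C) = asin(-9/97) = -5.3238°
wrap1 = π − 2β = 190.6475°
wrap2 = π + 2β = 169.3525°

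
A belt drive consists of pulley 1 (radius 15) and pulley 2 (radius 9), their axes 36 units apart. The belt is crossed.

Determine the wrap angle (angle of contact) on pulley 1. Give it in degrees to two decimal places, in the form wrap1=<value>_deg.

wrap1=263.62_deg

crossed belt: β = asin((r1+r2)/C) = asin(24/36) = 41.8103°
wrap1 = wrap2 = π + 2β = 263.6206°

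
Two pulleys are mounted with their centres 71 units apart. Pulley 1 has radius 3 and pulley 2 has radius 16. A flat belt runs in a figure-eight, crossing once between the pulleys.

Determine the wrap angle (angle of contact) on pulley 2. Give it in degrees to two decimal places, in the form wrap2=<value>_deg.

crossed belt: β = asin((r1+r2)/C) = asin(19/71) = 15.5218°
wrap1 = wrap2 = π + 2β = 211.0437°

wrap2=211.04_deg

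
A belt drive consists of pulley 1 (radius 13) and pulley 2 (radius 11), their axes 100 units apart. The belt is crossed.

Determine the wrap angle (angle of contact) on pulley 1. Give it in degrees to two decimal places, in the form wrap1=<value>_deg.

wrap1=207.77_deg

crossed belt: β = asin((r1+r2)/C) = asin(24/100) = 13.8865°
wrap1 = wrap2 = π + 2β = 207.7731°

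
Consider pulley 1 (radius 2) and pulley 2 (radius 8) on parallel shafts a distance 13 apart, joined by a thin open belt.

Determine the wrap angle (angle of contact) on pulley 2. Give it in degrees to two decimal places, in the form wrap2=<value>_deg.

wrap2=234.97_deg

open belt: β = asin((r2−r1)/C) = asin(6/13) = 27.4864°
wrap1 = π − 2β = 125.0271°
wrap2 = π + 2β = 234.9729°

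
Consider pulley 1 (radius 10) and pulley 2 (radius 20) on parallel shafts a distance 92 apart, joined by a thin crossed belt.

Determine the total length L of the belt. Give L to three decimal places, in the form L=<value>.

crossed belt: β = asin((r1+r2)/C) = asin(30/92) = 19.0314°
wrap1 = wrap2 = π + 2β = 218.0629°
tangent length = C·cosβ = 86.9713
L = (r1+r2)·wrap + 2·C·cosβ = 30·3.8059 + 2·86.9713 = 288.1200

L=288.120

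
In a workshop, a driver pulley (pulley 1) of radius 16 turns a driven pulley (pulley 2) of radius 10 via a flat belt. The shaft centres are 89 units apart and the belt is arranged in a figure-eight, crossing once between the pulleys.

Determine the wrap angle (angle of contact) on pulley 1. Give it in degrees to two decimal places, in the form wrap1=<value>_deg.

wrap1=213.97_deg

crossed belt: β = asin((r1+r2)/C) = asin(26/89) = 16.9858°
wrap1 = wrap2 = π + 2β = 213.9716°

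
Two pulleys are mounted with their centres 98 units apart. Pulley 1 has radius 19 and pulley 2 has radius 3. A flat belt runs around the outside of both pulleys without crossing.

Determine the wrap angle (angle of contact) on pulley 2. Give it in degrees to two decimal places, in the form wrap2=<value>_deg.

open belt: β = asin((r2−r1)/C) = asin(-16/98) = -9.3965°
wrap1 = π − 2β = 198.7930°
wrap2 = π + 2β = 161.2070°

wrap2=161.21_deg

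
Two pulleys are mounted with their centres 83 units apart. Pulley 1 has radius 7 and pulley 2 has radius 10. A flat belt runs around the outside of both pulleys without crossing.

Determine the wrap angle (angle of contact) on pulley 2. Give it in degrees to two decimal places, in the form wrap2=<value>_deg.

open belt: β = asin((r2−r1)/C) = asin(3/83) = 2.0714°
wrap1 = π − 2β = 175.8572°
wrap2 = π + 2β = 184.1428°

wrap2=184.14_deg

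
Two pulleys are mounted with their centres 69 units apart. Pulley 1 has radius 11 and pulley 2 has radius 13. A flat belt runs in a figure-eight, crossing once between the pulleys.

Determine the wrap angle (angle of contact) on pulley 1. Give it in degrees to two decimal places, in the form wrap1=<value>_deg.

wrap1=220.71_deg

crossed belt: β = asin((r1+r2)/C) = asin(24/69) = 20.3544°
wrap1 = wrap2 = π + 2β = 220.7088°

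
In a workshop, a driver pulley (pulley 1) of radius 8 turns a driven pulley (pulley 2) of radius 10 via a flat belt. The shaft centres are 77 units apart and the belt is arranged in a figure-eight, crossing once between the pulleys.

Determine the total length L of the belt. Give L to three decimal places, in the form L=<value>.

L=214.776

crossed belt: β = asin((r1+r2)/C) = asin(18/77) = 13.5189°
wrap1 = wrap2 = π + 2β = 207.0378°
tangent length = C·cosβ = 74.8665
L = (r1+r2)·wrap + 2·C·cosβ = 18·3.6135 + 2·74.8665 = 214.7759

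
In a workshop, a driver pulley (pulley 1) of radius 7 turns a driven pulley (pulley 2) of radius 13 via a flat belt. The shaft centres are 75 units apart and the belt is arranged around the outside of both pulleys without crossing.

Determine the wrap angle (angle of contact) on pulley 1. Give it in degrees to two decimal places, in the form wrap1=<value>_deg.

wrap1=170.82_deg

open belt: β = asin((r2−r1)/C) = asin(6/75) = 4.5886°
wrap1 = π − 2β = 170.8229°
wrap2 = π + 2β = 189.1771°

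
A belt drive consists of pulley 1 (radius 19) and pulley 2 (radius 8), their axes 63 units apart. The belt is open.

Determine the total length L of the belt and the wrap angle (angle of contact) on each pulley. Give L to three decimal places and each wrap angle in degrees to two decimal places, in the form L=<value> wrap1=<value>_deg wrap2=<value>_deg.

open belt: β = asin((r2−r1)/C) = asin(-11/63) = -10.0556°
wrap1 = π − 2β = 200.1111°
wrap2 = π + 2β = 159.8889°
tangent length = C·cosβ = 62.0322
L = r1·wrap1 + r2·wrap2 + 2·C·cosβ = 19·3.4926 + 8·2.7906 + 2·62.0322 = 212.7486

L=212.749 wrap1=200.11_deg wrap2=159.89_deg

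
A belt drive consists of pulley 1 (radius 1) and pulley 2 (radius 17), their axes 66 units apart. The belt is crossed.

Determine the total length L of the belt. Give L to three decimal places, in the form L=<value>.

L=193.489

crossed belt: β = asin((r1+r2)/C) = asin(18/66) = 15.8266°
wrap1 = wrap2 = π + 2β = 211.6532°
tangent length = C·cosβ = 63.4980
L = (r1+r2)·wrap + 2·C·cosβ = 18·3.6940 + 2·63.4980 = 193.4889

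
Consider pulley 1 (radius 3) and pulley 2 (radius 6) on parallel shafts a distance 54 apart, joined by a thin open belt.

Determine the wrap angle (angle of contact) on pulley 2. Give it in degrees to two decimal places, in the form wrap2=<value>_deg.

open belt: β = asin((r2−r1)/C) = asin(3/54) = 3.1847°
wrap1 = π − 2β = 173.6305°
wrap2 = π + 2β = 186.3695°

wrap2=186.37_deg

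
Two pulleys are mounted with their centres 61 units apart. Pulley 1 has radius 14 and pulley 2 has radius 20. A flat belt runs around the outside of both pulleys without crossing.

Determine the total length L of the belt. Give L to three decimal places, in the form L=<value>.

L=229.405

open belt: β = asin((r2−r1)/C) = asin(6/61) = 5.6448°
wrap1 = π − 2β = 168.7104°
wrap2 = π + 2β = 191.2896°
tangent length = C·cosβ = 60.7042
L = r1·wrap1 + r2·wrap2 + 2·C·cosβ = 14·2.9446 + 20·3.3386 + 2·60.7042 = 229.4048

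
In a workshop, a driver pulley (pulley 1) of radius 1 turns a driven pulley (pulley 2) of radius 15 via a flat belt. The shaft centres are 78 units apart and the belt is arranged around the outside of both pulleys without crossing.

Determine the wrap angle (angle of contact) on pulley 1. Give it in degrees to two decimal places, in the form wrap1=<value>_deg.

open belt: β = asin((r2−r1)/C) = asin(14/78) = 10.3399°
wrap1 = π − 2β = 159.3202°
wrap2 = π + 2β = 200.6798°

wrap1=159.32_deg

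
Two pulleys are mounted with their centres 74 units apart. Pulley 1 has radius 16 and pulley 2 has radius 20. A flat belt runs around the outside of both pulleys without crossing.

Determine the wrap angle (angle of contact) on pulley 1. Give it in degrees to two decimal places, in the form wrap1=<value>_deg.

open belt: β = asin((r2−r1)/C) = asin(4/74) = 3.0986°
wrap1 = π − 2β = 173.8028°
wrap2 = π + 2β = 186.1972°

wrap1=173.80_deg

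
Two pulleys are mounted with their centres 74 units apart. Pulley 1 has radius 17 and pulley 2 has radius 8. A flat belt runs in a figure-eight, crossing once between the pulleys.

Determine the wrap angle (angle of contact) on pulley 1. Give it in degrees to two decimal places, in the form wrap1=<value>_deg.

crossed belt: β = asin((r1+r2)/C) = asin(25/74) = 19.7452°
wrap1 = wrap2 = π + 2β = 219.4904°

wrap1=219.49_deg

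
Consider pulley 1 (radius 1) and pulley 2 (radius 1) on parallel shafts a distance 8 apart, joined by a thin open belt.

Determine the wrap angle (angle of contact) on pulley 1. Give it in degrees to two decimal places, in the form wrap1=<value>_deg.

open belt: β = asin((r2−r1)/C) = asin(0/8) = 0.0000°
wrap1 = π − 2β = 180.0000°
wrap2 = π + 2β = 180.0000°

wrap1=180.00_deg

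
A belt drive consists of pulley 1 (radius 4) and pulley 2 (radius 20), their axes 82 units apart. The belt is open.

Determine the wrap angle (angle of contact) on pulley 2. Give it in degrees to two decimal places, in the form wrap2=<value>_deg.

open belt: β = asin((r2−r1)/C) = asin(16/82) = 11.2518°
wrap1 = π − 2β = 157.4963°
wrap2 = π + 2β = 202.5037°

wrap2=202.50_deg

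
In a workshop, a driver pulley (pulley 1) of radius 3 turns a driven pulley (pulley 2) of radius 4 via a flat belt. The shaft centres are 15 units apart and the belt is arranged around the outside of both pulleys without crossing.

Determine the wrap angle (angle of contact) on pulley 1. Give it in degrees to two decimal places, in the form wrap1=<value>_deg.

wrap1=172.35_deg

open belt: β = asin((r2−r1)/C) = asin(1/15) = 3.8226°
wrap1 = π − 2β = 172.3549°
wrap2 = π + 2β = 187.6451°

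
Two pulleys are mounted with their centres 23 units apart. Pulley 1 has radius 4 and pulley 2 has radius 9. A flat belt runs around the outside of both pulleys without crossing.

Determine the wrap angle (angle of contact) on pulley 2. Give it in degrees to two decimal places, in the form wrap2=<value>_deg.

wrap2=205.11_deg

open belt: β = asin((r2−r1)/C) = asin(5/23) = 12.5559°
wrap1 = π − 2β = 154.8883°
wrap2 = π + 2β = 205.1117°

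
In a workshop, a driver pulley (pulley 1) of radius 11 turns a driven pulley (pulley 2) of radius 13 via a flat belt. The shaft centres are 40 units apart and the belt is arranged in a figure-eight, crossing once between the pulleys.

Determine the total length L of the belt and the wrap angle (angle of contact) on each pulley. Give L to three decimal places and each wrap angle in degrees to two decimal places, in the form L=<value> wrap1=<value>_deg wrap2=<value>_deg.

L=170.286 wrap1=253.74_deg wrap2=253.74_deg

crossed belt: β = asin((r1+r2)/C) = asin(24/40) = 36.8699°
wrap1 = wrap2 = π + 2β = 253.7398°
tangent length = C·cosβ = 32.0000
L = (r1+r2)·wrap + 2·C·cosβ = 24·4.4286 + 2·32.0000 = 170.2863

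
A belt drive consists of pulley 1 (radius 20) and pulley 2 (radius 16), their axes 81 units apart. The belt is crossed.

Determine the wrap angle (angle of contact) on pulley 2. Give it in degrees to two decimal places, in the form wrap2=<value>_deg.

crossed belt: β = asin((r1+r2)/C) = asin(36/81) = 26.3878°
wrap1 = wrap2 = π + 2β = 232.7756°

wrap2=232.78_deg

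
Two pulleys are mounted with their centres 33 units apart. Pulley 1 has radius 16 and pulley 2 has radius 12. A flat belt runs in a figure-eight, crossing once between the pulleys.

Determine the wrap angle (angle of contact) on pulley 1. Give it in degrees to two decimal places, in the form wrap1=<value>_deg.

crossed belt: β = asin((r1+r2)/C) = asin(28/33) = 58.0473°
wrap1 = wrap2 = π + 2β = 296.0945°

wrap1=296.09_deg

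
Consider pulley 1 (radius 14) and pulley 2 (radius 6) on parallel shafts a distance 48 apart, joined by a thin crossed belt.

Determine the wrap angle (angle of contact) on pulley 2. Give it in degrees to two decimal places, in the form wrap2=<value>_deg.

crossed belt: β = asin((r1+r2)/C) = asin(20/48) = 24.6243°
wrap1 = wrap2 = π + 2β = 229.2486°

wrap2=229.25_deg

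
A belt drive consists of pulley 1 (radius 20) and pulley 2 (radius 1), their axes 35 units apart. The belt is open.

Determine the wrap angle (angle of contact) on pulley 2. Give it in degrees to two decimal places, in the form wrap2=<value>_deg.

open belt: β = asin((r2−r1)/C) = asin(-19/35) = -32.8783°
wrap1 = π − 2β = 245.7567°
wrap2 = π + 2β = 114.2433°

wrap2=114.24_deg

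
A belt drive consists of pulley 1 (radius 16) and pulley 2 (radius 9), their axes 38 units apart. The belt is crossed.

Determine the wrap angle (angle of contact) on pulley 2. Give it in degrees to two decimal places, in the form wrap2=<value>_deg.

crossed belt: β = asin((r1+r2)/C) = asin(25/38) = 41.1395°
wrap1 = wrap2 = π + 2β = 262.2790°

wrap2=262.28_deg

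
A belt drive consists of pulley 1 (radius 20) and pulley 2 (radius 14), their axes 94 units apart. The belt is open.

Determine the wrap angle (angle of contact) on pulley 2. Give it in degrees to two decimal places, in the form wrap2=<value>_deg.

wrap2=172.68_deg

open belt: β = asin((r2−r1)/C) = asin(-6/94) = -3.6597°
wrap1 = π − 2β = 187.3193°
wrap2 = π + 2β = 172.6807°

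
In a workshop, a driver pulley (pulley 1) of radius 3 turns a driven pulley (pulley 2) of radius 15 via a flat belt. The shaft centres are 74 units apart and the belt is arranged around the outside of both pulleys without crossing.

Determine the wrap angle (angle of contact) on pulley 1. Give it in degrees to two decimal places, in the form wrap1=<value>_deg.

wrap1=161.34_deg

open belt: β = asin((r2−r1)/C) = asin(12/74) = 9.3324°
wrap1 = π − 2β = 161.3352°
wrap2 = π + 2β = 198.6648°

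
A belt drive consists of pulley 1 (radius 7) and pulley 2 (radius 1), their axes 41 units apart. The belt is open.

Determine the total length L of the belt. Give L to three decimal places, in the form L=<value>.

open belt: β = asin((r2−r1)/C) = asin(-6/41) = -8.4150°
wrap1 = π − 2β = 196.8299°
wrap2 = π + 2β = 163.1701°
tangent length = C·cosβ = 40.5586
L = r1·wrap1 + r2·wrap2 + 2·C·cosβ = 7·3.4353 + 1·2.8479 + 2·40.5586 = 108.0124

L=108.012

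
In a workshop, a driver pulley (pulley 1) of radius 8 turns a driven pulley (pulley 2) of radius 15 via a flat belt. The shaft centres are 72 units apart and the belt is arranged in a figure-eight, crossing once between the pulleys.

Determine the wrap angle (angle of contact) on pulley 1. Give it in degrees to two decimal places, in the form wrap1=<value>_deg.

wrap1=217.26_deg

crossed belt: β = asin((r1+r2)/C) = asin(23/72) = 18.6293°
wrap1 = wrap2 = π + 2β = 217.2587°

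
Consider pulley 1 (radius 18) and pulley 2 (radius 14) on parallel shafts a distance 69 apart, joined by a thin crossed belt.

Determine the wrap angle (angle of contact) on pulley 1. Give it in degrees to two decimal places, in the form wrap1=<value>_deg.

crossed belt: β = asin((r1+r2)/C) = asin(32/69) = 27.6305°
wrap1 = wrap2 = π + 2β = 235.2611°

wrap1=235.26_deg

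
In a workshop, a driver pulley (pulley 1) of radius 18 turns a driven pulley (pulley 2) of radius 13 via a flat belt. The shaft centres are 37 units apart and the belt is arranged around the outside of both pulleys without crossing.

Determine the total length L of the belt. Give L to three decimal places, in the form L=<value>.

open belt: β = asin((r2−r1)/C) = asin(-5/37) = -7.7664°
wrap1 = π − 2β = 195.5329°
wrap2 = π + 2β = 164.4671°
tangent length = C·cosβ = 36.6606
L = r1·wrap1 + r2·wrap2 + 2·C·cosβ = 18·3.4127 + 13·2.8705 + 2·36.6606 = 172.0661

L=172.066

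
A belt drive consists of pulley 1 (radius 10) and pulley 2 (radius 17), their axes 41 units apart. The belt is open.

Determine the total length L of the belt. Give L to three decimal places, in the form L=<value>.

L=168.021

open belt: β = asin((r2−r1)/C) = asin(7/41) = 9.8304°
wrap1 = π − 2β = 160.3393°
wrap2 = π + 2β = 199.6607°
tangent length = C·cosβ = 40.3980
L = r1·wrap1 + r2·wrap2 + 2·C·cosβ = 10·2.7984 + 17·3.4847 + 2·40.3980 = 168.0211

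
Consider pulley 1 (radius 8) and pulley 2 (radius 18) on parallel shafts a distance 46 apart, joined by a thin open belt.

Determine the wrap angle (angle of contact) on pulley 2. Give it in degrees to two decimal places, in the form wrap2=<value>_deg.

wrap2=205.11_deg

open belt: β = asin((r2−r1)/C) = asin(10/46) = 12.5559°
wrap1 = π − 2β = 154.8883°
wrap2 = π + 2β = 205.1117°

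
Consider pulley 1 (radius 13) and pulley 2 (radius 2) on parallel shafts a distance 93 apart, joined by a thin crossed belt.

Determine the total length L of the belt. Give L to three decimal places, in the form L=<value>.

crossed belt: β = asin((r1+r2)/C) = asin(15/93) = 9.2818°
wrap1 = wrap2 = π + 2β = 198.5636°
tangent length = C·cosβ = 91.7824
L = (r1+r2)·wrap + 2·C·cosβ = 15·3.4656 + 2·91.7824 = 235.5485

L=235.549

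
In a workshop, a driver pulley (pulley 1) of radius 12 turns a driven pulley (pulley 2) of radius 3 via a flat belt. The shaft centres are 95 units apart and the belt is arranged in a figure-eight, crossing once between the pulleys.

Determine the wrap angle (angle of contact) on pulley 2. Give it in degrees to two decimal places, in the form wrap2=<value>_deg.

wrap2=198.17_deg

crossed belt: β = asin((r1+r2)/C) = asin(15/95) = 9.0847°
wrap1 = wrap2 = π + 2β = 198.1694°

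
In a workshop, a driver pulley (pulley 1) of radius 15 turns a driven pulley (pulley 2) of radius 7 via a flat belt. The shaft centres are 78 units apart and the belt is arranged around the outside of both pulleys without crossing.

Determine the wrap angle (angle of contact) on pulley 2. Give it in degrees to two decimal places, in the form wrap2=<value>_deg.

open belt: β = asin((r2−r1)/C) = asin(-8/78) = -5.8868°
wrap1 = π − 2β = 191.7737°
wrap2 = π + 2β = 168.2263°

wrap2=168.23_deg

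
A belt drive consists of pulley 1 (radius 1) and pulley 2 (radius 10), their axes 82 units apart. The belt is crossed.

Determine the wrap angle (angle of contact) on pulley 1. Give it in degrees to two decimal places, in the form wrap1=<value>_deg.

crossed belt: β = asin((r1+r2)/C) = asin(11/82) = 7.7093°
wrap1 = wrap2 = π + 2β = 195.4185°

wrap1=195.42_deg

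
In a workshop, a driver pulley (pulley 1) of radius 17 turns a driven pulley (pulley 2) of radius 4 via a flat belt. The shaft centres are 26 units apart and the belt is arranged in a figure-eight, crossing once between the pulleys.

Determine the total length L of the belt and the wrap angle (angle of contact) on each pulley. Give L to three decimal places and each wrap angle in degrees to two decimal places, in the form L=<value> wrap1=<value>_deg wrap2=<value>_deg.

crossed belt: β = asin((r1+r2)/C) = asin(21/26) = 53.8711°
wrap1 = wrap2 = π + 2β = 287.7421°
tangent length = C·cosβ = 15.3297
L = (r1+r2)·wrap + 2·C·cosβ = 21·5.0220 + 2·15.3297 = 136.1224

L=136.122 wrap1=287.74_deg wrap2=287.74_deg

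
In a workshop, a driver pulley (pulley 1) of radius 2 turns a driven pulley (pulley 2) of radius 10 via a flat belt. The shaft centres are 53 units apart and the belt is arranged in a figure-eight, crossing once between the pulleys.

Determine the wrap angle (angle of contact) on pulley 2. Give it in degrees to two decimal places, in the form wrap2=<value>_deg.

crossed belt: β = asin((r1+r2)/C) = asin(12/53) = 13.0861°
wrap1 = wrap2 = π + 2β = 206.1722°

wrap2=206.17_deg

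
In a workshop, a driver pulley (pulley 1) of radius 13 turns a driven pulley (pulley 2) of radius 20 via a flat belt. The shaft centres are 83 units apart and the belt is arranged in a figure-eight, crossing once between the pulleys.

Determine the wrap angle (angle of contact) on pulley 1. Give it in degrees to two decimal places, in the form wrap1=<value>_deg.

crossed belt: β = asin((r1+r2)/C) = asin(33/83) = 23.4276°
wrap1 = wrap2 = π + 2β = 226.8553°

wrap1=226.86_deg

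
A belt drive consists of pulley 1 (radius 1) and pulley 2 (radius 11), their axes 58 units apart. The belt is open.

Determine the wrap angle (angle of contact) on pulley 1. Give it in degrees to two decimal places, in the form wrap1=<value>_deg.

open belt: β = asin((r2−r1)/C) = asin(10/58) = 9.9282°
wrap1 = π − 2β = 160.1436°
wrap2 = π + 2β = 199.8564°

wrap1=160.14_deg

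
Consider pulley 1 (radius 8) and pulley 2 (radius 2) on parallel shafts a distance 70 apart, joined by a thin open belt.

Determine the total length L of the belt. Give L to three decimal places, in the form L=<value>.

open belt: β = asin((r2−r1)/C) = asin(-6/70) = -4.9171°
wrap1 = π − 2β = 189.8342°
wrap2 = π + 2β = 170.1658°
tangent length = C·cosβ = 69.7424
L = r1·wrap1 + r2·wrap2 + 2·C·cosβ = 8·3.3132 + 2·2.9700 + 2·69.7424 = 171.9305

L=171.931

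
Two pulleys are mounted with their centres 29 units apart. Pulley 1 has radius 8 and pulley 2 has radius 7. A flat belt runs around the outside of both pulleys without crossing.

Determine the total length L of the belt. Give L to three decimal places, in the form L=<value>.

open belt: β = asin((r2−r1)/C) = asin(-1/29) = -1.9761°
wrap1 = π − 2β = 183.9522°
wrap2 = π + 2β = 176.0478°
tangent length = C·cosβ = 28.9828
L = r1·wrap1 + r2·wrap2 + 2·C·cosβ = 8·3.2106 + 7·3.0726 + 2·28.9828 = 105.1584

L=105.158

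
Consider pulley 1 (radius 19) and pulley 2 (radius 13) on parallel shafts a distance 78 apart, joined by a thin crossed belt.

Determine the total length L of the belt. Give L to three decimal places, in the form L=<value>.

crossed belt: β = asin((r1+r2)/C) = asin(32/78) = 24.2209°
wrap1 = wrap2 = π + 2β = 228.4419°
tangent length = C·cosβ = 71.1337
L = (r1+r2)·wrap + 2·C·cosβ = 32·3.9871 + 2·71.1337 = 269.8534

L=269.853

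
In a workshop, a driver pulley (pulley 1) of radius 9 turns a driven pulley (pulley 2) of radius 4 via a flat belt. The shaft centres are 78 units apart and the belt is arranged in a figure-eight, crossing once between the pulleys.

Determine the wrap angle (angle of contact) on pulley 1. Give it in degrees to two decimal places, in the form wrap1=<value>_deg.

crossed belt: β = asin((r1+r2)/C) = asin(13/78) = 9.5941°
wrap1 = wrap2 = π + 2β = 199.1881°

wrap1=199.19_deg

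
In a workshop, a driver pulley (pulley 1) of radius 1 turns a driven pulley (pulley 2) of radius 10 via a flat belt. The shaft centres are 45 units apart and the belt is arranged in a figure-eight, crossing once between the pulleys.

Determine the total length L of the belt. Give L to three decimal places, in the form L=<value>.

crossed belt: β = asin((r1+r2)/C) = asin(11/45) = 14.1490°
wrap1 = wrap2 = π + 2β = 208.2980°
tangent length = C·cosβ = 43.6348
L = (r1+r2)·wrap + 2·C·cosβ = 11·3.6355 + 2·43.6348 = 127.2600

L=127.260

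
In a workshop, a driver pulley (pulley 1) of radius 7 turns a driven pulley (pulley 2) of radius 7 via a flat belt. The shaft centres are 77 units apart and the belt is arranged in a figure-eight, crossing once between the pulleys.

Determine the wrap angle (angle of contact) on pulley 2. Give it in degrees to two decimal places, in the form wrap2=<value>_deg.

wrap2=200.95_deg

crossed belt: β = asin((r1+r2)/C) = asin(14/77) = 10.4757°
wrap1 = wrap2 = π + 2β = 200.9514°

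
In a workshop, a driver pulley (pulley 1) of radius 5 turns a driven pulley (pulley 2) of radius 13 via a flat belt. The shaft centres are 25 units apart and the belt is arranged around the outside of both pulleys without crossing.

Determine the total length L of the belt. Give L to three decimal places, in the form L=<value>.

open belt: β = asin((r2−r1)/C) = asin(8/25) = 18.6629°
wrap1 = π − 2β = 142.6742°
wrap2 = π + 2β = 217.3258°
tangent length = C·cosβ = 23.6854
L = r1·wrap1 + r2·wrap2 + 2·C·cosβ = 5·2.4901 + 13·3.7931 + 2·23.6854 = 109.1312

L=109.131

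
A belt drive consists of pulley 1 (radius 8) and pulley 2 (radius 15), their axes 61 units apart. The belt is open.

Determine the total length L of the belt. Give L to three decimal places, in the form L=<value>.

open belt: β = asin((r2−r1)/C) = asin(7/61) = 6.5894°
wrap1 = π − 2β = 166.8211°
wrap2 = π + 2β = 193.1789°
tangent length = C·cosβ = 60.5970
L = r1·wrap1 + r2·wrap2 + 2·C·cosβ = 8·2.9116 + 15·3.3716 + 2·60.5970 = 195.0608

L=195.061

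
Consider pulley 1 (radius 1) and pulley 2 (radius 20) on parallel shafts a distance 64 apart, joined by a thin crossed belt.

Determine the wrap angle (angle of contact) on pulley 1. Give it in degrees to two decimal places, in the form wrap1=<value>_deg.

crossed belt: β = asin((r1+r2)/C) = asin(21/64) = 19.1550°
wrap1 = wrap2 = π + 2β = 218.3100°

wrap1=218.31_deg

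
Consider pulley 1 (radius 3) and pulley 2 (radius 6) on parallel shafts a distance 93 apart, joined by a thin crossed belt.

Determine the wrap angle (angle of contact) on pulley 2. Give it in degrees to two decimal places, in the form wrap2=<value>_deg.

crossed belt: β = asin((r1+r2)/C) = asin(9/93) = 5.5534°
wrap1 = wrap2 = π + 2β = 191.1069°

wrap2=191.11_deg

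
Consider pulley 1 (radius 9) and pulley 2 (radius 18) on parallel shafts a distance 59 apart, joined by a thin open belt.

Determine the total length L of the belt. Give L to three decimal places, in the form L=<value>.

L=204.199

open belt: β = asin((r2−r1)/C) = asin(9/59) = 8.7743°
wrap1 = π − 2β = 162.4514°
wrap2 = π + 2β = 197.5486°
tangent length = C·cosβ = 58.3095
L = r1·wrap1 + r2·wrap2 + 2·C·cosβ = 9·2.8353 + 18·3.4479 + 2·58.3095 = 204.1986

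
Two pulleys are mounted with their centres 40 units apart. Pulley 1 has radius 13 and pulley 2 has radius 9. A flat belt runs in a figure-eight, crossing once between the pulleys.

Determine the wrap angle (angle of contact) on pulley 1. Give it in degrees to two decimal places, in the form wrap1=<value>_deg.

wrap1=246.73_deg

crossed belt: β = asin((r1+r2)/C) = asin(22/40) = 33.3670°
wrap1 = wrap2 = π + 2β = 246.7340°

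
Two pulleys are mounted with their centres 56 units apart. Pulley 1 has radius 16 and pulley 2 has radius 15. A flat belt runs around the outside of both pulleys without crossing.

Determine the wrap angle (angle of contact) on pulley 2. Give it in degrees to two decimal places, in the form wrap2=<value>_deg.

wrap2=177.95_deg

open belt: β = asin((r2−r1)/C) = asin(-1/56) = -1.0232°
wrap1 = π − 2β = 182.0464°
wrap2 = π + 2β = 177.9536°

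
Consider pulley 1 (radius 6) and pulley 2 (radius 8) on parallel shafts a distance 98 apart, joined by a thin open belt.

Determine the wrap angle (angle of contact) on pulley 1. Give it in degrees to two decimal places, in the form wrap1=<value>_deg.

open belt: β = asin((r2−r1)/C) = asin(2/98) = 1.1694°
wrap1 = π − 2β = 177.6612°
wrap2 = π + 2β = 182.3388°

wrap1=177.66_deg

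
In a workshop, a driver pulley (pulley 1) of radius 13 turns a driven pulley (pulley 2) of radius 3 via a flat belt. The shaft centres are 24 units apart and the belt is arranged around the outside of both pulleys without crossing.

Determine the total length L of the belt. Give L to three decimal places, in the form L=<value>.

L=102.496

open belt: β = asin((r2−r1)/C) = asin(-10/24) = -24.6243°
wrap1 = π − 2β = 229.2486°
wrap2 = π + 2β = 130.7514°
tangent length = C·cosβ = 21.8174
L = r1·wrap1 + r2·wrap2 + 2·C·cosβ = 13·4.0011 + 3·2.2820 + 2·21.8174 = 102.4958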